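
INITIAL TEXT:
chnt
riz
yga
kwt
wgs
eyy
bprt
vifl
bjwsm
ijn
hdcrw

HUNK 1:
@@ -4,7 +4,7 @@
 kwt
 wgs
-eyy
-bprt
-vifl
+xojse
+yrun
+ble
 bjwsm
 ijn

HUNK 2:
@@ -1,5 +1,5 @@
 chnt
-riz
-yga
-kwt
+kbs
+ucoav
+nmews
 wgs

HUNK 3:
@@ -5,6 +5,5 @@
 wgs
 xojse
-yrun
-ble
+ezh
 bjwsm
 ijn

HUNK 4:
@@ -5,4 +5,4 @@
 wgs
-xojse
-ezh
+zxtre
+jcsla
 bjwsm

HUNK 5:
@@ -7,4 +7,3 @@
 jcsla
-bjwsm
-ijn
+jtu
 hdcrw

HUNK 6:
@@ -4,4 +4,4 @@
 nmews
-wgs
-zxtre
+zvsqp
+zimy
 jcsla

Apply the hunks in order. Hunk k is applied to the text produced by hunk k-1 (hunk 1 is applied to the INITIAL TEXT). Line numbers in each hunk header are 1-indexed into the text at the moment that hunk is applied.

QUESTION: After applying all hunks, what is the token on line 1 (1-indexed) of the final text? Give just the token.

Hunk 1: at line 4 remove [eyy,bprt,vifl] add [xojse,yrun,ble] -> 11 lines: chnt riz yga kwt wgs xojse yrun ble bjwsm ijn hdcrw
Hunk 2: at line 1 remove [riz,yga,kwt] add [kbs,ucoav,nmews] -> 11 lines: chnt kbs ucoav nmews wgs xojse yrun ble bjwsm ijn hdcrw
Hunk 3: at line 5 remove [yrun,ble] add [ezh] -> 10 lines: chnt kbs ucoav nmews wgs xojse ezh bjwsm ijn hdcrw
Hunk 4: at line 5 remove [xojse,ezh] add [zxtre,jcsla] -> 10 lines: chnt kbs ucoav nmews wgs zxtre jcsla bjwsm ijn hdcrw
Hunk 5: at line 7 remove [bjwsm,ijn] add [jtu] -> 9 lines: chnt kbs ucoav nmews wgs zxtre jcsla jtu hdcrw
Hunk 6: at line 4 remove [wgs,zxtre] add [zvsqp,zimy] -> 9 lines: chnt kbs ucoav nmews zvsqp zimy jcsla jtu hdcrw
Final line 1: chnt

Answer: chnt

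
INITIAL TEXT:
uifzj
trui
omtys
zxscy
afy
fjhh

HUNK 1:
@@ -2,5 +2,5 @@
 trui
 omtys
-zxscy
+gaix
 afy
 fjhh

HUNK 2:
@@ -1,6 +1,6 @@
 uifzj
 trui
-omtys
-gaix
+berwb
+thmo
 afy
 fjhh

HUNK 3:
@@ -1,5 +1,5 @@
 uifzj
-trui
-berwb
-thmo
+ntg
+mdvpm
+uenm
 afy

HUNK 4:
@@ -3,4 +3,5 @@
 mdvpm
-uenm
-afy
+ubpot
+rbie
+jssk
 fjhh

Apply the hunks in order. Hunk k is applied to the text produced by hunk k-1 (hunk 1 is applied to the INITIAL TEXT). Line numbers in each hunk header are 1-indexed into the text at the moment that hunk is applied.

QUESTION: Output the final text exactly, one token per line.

Hunk 1: at line 2 remove [zxscy] add [gaix] -> 6 lines: uifzj trui omtys gaix afy fjhh
Hunk 2: at line 1 remove [omtys,gaix] add [berwb,thmo] -> 6 lines: uifzj trui berwb thmo afy fjhh
Hunk 3: at line 1 remove [trui,berwb,thmo] add [ntg,mdvpm,uenm] -> 6 lines: uifzj ntg mdvpm uenm afy fjhh
Hunk 4: at line 3 remove [uenm,afy] add [ubpot,rbie,jssk] -> 7 lines: uifzj ntg mdvpm ubpot rbie jssk fjhh

Answer: uifzj
ntg
mdvpm
ubpot
rbie
jssk
fjhh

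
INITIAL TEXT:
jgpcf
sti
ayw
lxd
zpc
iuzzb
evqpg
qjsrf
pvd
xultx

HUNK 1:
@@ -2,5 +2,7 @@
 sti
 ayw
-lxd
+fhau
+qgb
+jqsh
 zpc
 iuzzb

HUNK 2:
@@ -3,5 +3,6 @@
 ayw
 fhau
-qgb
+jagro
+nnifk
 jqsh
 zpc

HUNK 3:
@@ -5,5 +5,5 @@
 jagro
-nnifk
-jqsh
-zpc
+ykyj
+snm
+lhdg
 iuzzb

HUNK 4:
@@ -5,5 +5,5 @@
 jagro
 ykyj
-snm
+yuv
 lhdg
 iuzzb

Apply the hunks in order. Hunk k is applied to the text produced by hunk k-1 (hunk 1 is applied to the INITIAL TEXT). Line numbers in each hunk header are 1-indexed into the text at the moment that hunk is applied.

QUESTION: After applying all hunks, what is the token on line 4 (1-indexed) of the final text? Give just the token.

Answer: fhau

Derivation:
Hunk 1: at line 2 remove [lxd] add [fhau,qgb,jqsh] -> 12 lines: jgpcf sti ayw fhau qgb jqsh zpc iuzzb evqpg qjsrf pvd xultx
Hunk 2: at line 3 remove [qgb] add [jagro,nnifk] -> 13 lines: jgpcf sti ayw fhau jagro nnifk jqsh zpc iuzzb evqpg qjsrf pvd xultx
Hunk 3: at line 5 remove [nnifk,jqsh,zpc] add [ykyj,snm,lhdg] -> 13 lines: jgpcf sti ayw fhau jagro ykyj snm lhdg iuzzb evqpg qjsrf pvd xultx
Hunk 4: at line 5 remove [snm] add [yuv] -> 13 lines: jgpcf sti ayw fhau jagro ykyj yuv lhdg iuzzb evqpg qjsrf pvd xultx
Final line 4: fhau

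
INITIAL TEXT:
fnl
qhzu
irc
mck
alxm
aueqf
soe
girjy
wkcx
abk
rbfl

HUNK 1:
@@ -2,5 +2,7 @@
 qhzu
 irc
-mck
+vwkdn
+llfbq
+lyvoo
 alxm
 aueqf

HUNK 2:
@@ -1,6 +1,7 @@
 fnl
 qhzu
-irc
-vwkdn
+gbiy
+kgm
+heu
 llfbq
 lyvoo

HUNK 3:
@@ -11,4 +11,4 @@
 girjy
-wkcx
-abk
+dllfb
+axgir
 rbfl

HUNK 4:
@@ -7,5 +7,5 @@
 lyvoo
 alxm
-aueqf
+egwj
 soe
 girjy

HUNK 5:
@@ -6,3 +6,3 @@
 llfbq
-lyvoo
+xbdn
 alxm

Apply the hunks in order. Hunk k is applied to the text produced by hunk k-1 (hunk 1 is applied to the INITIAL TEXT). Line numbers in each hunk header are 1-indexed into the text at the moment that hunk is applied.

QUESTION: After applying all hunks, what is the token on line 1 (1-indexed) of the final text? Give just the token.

Answer: fnl

Derivation:
Hunk 1: at line 2 remove [mck] add [vwkdn,llfbq,lyvoo] -> 13 lines: fnl qhzu irc vwkdn llfbq lyvoo alxm aueqf soe girjy wkcx abk rbfl
Hunk 2: at line 1 remove [irc,vwkdn] add [gbiy,kgm,heu] -> 14 lines: fnl qhzu gbiy kgm heu llfbq lyvoo alxm aueqf soe girjy wkcx abk rbfl
Hunk 3: at line 11 remove [wkcx,abk] add [dllfb,axgir] -> 14 lines: fnl qhzu gbiy kgm heu llfbq lyvoo alxm aueqf soe girjy dllfb axgir rbfl
Hunk 4: at line 7 remove [aueqf] add [egwj] -> 14 lines: fnl qhzu gbiy kgm heu llfbq lyvoo alxm egwj soe girjy dllfb axgir rbfl
Hunk 5: at line 6 remove [lyvoo] add [xbdn] -> 14 lines: fnl qhzu gbiy kgm heu llfbq xbdn alxm egwj soe girjy dllfb axgir rbfl
Final line 1: fnl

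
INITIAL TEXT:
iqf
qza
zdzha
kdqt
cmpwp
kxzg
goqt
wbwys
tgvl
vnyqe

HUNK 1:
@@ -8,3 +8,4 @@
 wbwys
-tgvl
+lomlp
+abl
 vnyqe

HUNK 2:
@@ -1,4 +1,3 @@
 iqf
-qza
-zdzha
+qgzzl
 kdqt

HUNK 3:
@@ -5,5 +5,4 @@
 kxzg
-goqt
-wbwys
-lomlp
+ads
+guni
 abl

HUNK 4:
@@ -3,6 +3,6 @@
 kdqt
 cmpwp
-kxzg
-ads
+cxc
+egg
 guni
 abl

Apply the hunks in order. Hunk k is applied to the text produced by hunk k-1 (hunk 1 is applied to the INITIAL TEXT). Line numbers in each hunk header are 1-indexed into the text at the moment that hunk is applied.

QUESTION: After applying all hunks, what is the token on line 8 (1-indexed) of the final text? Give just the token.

Hunk 1: at line 8 remove [tgvl] add [lomlp,abl] -> 11 lines: iqf qza zdzha kdqt cmpwp kxzg goqt wbwys lomlp abl vnyqe
Hunk 2: at line 1 remove [qza,zdzha] add [qgzzl] -> 10 lines: iqf qgzzl kdqt cmpwp kxzg goqt wbwys lomlp abl vnyqe
Hunk 3: at line 5 remove [goqt,wbwys,lomlp] add [ads,guni] -> 9 lines: iqf qgzzl kdqt cmpwp kxzg ads guni abl vnyqe
Hunk 4: at line 3 remove [kxzg,ads] add [cxc,egg] -> 9 lines: iqf qgzzl kdqt cmpwp cxc egg guni abl vnyqe
Final line 8: abl

Answer: abl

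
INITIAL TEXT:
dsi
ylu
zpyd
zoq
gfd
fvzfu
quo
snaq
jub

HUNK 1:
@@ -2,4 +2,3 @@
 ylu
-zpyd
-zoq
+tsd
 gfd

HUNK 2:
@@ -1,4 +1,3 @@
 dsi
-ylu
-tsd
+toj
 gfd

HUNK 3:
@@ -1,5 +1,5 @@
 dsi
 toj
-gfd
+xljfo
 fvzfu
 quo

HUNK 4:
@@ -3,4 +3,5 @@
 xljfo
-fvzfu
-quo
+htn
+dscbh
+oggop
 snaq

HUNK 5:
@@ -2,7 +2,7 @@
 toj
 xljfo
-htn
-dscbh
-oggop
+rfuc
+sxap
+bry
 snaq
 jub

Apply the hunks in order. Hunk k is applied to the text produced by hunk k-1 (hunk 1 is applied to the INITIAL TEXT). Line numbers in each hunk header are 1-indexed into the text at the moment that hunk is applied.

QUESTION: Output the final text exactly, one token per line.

Hunk 1: at line 2 remove [zpyd,zoq] add [tsd] -> 8 lines: dsi ylu tsd gfd fvzfu quo snaq jub
Hunk 2: at line 1 remove [ylu,tsd] add [toj] -> 7 lines: dsi toj gfd fvzfu quo snaq jub
Hunk 3: at line 1 remove [gfd] add [xljfo] -> 7 lines: dsi toj xljfo fvzfu quo snaq jub
Hunk 4: at line 3 remove [fvzfu,quo] add [htn,dscbh,oggop] -> 8 lines: dsi toj xljfo htn dscbh oggop snaq jub
Hunk 5: at line 2 remove [htn,dscbh,oggop] add [rfuc,sxap,bry] -> 8 lines: dsi toj xljfo rfuc sxap bry snaq jub

Answer: dsi
toj
xljfo
rfuc
sxap
bry
snaq
jub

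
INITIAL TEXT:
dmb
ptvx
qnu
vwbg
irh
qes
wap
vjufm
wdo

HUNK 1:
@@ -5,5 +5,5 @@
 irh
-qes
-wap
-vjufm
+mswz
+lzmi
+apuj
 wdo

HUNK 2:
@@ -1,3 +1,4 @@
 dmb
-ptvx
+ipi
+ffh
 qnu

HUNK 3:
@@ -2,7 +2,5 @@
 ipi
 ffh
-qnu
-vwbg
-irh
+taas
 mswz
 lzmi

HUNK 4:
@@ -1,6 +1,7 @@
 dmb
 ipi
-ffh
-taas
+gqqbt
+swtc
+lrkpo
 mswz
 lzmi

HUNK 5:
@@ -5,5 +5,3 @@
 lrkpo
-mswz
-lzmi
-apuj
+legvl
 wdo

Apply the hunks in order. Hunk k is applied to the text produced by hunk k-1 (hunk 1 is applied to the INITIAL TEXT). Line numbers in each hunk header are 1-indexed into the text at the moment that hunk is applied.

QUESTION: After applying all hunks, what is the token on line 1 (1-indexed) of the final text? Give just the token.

Hunk 1: at line 5 remove [qes,wap,vjufm] add [mswz,lzmi,apuj] -> 9 lines: dmb ptvx qnu vwbg irh mswz lzmi apuj wdo
Hunk 2: at line 1 remove [ptvx] add [ipi,ffh] -> 10 lines: dmb ipi ffh qnu vwbg irh mswz lzmi apuj wdo
Hunk 3: at line 2 remove [qnu,vwbg,irh] add [taas] -> 8 lines: dmb ipi ffh taas mswz lzmi apuj wdo
Hunk 4: at line 1 remove [ffh,taas] add [gqqbt,swtc,lrkpo] -> 9 lines: dmb ipi gqqbt swtc lrkpo mswz lzmi apuj wdo
Hunk 5: at line 5 remove [mswz,lzmi,apuj] add [legvl] -> 7 lines: dmb ipi gqqbt swtc lrkpo legvl wdo
Final line 1: dmb

Answer: dmb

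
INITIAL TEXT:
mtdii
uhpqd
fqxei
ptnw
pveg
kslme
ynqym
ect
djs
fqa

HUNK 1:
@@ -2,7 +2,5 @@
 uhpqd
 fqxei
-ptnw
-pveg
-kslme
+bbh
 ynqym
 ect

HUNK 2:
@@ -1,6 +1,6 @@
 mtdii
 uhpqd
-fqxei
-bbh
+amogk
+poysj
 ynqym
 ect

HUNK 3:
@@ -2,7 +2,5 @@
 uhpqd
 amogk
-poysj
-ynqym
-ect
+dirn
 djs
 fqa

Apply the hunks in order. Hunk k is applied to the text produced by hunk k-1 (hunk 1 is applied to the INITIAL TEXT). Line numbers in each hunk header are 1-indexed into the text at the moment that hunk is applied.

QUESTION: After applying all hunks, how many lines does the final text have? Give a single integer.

Hunk 1: at line 2 remove [ptnw,pveg,kslme] add [bbh] -> 8 lines: mtdii uhpqd fqxei bbh ynqym ect djs fqa
Hunk 2: at line 1 remove [fqxei,bbh] add [amogk,poysj] -> 8 lines: mtdii uhpqd amogk poysj ynqym ect djs fqa
Hunk 3: at line 2 remove [poysj,ynqym,ect] add [dirn] -> 6 lines: mtdii uhpqd amogk dirn djs fqa
Final line count: 6

Answer: 6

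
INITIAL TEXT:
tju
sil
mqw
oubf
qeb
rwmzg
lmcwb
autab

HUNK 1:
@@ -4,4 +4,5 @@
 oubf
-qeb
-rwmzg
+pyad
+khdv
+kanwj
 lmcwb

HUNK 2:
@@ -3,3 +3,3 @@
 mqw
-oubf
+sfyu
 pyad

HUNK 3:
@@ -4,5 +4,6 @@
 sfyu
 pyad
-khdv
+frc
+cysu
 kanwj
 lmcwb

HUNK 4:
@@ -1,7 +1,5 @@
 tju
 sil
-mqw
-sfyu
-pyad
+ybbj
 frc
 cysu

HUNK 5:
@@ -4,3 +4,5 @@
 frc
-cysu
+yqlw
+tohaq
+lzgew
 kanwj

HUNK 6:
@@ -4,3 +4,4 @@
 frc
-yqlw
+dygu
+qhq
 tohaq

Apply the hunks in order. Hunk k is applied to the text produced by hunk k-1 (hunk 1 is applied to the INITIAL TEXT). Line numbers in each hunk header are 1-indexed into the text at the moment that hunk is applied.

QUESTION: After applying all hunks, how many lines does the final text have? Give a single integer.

Answer: 11

Derivation:
Hunk 1: at line 4 remove [qeb,rwmzg] add [pyad,khdv,kanwj] -> 9 lines: tju sil mqw oubf pyad khdv kanwj lmcwb autab
Hunk 2: at line 3 remove [oubf] add [sfyu] -> 9 lines: tju sil mqw sfyu pyad khdv kanwj lmcwb autab
Hunk 3: at line 4 remove [khdv] add [frc,cysu] -> 10 lines: tju sil mqw sfyu pyad frc cysu kanwj lmcwb autab
Hunk 4: at line 1 remove [mqw,sfyu,pyad] add [ybbj] -> 8 lines: tju sil ybbj frc cysu kanwj lmcwb autab
Hunk 5: at line 4 remove [cysu] add [yqlw,tohaq,lzgew] -> 10 lines: tju sil ybbj frc yqlw tohaq lzgew kanwj lmcwb autab
Hunk 6: at line 4 remove [yqlw] add [dygu,qhq] -> 11 lines: tju sil ybbj frc dygu qhq tohaq lzgew kanwj lmcwb autab
Final line count: 11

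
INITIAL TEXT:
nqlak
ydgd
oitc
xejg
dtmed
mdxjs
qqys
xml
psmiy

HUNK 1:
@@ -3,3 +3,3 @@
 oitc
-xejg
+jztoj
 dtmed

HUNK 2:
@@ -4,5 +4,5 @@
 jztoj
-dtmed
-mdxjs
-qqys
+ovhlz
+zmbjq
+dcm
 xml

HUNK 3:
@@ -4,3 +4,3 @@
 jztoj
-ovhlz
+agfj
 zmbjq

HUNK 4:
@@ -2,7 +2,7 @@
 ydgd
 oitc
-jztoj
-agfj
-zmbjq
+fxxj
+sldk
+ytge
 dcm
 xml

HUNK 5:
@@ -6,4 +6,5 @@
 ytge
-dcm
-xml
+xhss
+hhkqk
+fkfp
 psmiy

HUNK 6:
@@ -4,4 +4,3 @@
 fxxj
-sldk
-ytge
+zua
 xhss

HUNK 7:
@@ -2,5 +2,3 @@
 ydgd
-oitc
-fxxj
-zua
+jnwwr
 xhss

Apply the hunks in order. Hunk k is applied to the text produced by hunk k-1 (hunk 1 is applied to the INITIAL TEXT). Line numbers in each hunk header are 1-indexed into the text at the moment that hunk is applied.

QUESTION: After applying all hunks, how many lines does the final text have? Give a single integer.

Answer: 7

Derivation:
Hunk 1: at line 3 remove [xejg] add [jztoj] -> 9 lines: nqlak ydgd oitc jztoj dtmed mdxjs qqys xml psmiy
Hunk 2: at line 4 remove [dtmed,mdxjs,qqys] add [ovhlz,zmbjq,dcm] -> 9 lines: nqlak ydgd oitc jztoj ovhlz zmbjq dcm xml psmiy
Hunk 3: at line 4 remove [ovhlz] add [agfj] -> 9 lines: nqlak ydgd oitc jztoj agfj zmbjq dcm xml psmiy
Hunk 4: at line 2 remove [jztoj,agfj,zmbjq] add [fxxj,sldk,ytge] -> 9 lines: nqlak ydgd oitc fxxj sldk ytge dcm xml psmiy
Hunk 5: at line 6 remove [dcm,xml] add [xhss,hhkqk,fkfp] -> 10 lines: nqlak ydgd oitc fxxj sldk ytge xhss hhkqk fkfp psmiy
Hunk 6: at line 4 remove [sldk,ytge] add [zua] -> 9 lines: nqlak ydgd oitc fxxj zua xhss hhkqk fkfp psmiy
Hunk 7: at line 2 remove [oitc,fxxj,zua] add [jnwwr] -> 7 lines: nqlak ydgd jnwwr xhss hhkqk fkfp psmiy
Final line count: 7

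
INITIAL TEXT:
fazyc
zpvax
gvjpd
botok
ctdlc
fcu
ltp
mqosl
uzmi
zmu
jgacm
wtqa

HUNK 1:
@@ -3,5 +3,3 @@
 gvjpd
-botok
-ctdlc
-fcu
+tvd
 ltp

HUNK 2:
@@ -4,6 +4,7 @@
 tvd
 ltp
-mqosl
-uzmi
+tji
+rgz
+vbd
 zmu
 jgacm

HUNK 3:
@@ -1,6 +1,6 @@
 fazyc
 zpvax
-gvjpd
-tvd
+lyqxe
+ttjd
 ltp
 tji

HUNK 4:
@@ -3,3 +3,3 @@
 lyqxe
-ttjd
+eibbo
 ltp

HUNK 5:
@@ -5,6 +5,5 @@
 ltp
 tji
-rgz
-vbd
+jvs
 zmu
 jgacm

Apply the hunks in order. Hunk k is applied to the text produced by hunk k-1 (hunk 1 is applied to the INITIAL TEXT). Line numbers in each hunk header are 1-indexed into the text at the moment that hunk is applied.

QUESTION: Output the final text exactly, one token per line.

Answer: fazyc
zpvax
lyqxe
eibbo
ltp
tji
jvs
zmu
jgacm
wtqa

Derivation:
Hunk 1: at line 3 remove [botok,ctdlc,fcu] add [tvd] -> 10 lines: fazyc zpvax gvjpd tvd ltp mqosl uzmi zmu jgacm wtqa
Hunk 2: at line 4 remove [mqosl,uzmi] add [tji,rgz,vbd] -> 11 lines: fazyc zpvax gvjpd tvd ltp tji rgz vbd zmu jgacm wtqa
Hunk 3: at line 1 remove [gvjpd,tvd] add [lyqxe,ttjd] -> 11 lines: fazyc zpvax lyqxe ttjd ltp tji rgz vbd zmu jgacm wtqa
Hunk 4: at line 3 remove [ttjd] add [eibbo] -> 11 lines: fazyc zpvax lyqxe eibbo ltp tji rgz vbd zmu jgacm wtqa
Hunk 5: at line 5 remove [rgz,vbd] add [jvs] -> 10 lines: fazyc zpvax lyqxe eibbo ltp tji jvs zmu jgacm wtqa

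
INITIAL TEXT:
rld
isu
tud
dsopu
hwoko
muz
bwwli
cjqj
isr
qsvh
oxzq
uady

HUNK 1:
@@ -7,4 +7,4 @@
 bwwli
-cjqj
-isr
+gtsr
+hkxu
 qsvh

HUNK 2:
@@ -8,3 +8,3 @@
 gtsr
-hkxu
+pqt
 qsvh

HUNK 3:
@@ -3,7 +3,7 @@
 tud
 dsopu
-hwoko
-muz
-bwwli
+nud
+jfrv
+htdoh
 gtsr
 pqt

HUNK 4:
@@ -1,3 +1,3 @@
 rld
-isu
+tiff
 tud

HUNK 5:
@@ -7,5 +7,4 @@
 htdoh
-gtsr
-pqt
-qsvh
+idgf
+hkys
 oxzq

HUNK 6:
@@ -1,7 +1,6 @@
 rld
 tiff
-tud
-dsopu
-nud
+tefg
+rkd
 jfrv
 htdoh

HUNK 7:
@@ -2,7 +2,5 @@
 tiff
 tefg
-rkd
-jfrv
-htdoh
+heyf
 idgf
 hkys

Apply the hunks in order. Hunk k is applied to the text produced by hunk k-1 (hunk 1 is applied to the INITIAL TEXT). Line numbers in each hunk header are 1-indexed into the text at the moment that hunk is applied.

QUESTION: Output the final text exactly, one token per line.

Answer: rld
tiff
tefg
heyf
idgf
hkys
oxzq
uady

Derivation:
Hunk 1: at line 7 remove [cjqj,isr] add [gtsr,hkxu] -> 12 lines: rld isu tud dsopu hwoko muz bwwli gtsr hkxu qsvh oxzq uady
Hunk 2: at line 8 remove [hkxu] add [pqt] -> 12 lines: rld isu tud dsopu hwoko muz bwwli gtsr pqt qsvh oxzq uady
Hunk 3: at line 3 remove [hwoko,muz,bwwli] add [nud,jfrv,htdoh] -> 12 lines: rld isu tud dsopu nud jfrv htdoh gtsr pqt qsvh oxzq uady
Hunk 4: at line 1 remove [isu] add [tiff] -> 12 lines: rld tiff tud dsopu nud jfrv htdoh gtsr pqt qsvh oxzq uady
Hunk 5: at line 7 remove [gtsr,pqt,qsvh] add [idgf,hkys] -> 11 lines: rld tiff tud dsopu nud jfrv htdoh idgf hkys oxzq uady
Hunk 6: at line 1 remove [tud,dsopu,nud] add [tefg,rkd] -> 10 lines: rld tiff tefg rkd jfrv htdoh idgf hkys oxzq uady
Hunk 7: at line 2 remove [rkd,jfrv,htdoh] add [heyf] -> 8 lines: rld tiff tefg heyf idgf hkys oxzq uady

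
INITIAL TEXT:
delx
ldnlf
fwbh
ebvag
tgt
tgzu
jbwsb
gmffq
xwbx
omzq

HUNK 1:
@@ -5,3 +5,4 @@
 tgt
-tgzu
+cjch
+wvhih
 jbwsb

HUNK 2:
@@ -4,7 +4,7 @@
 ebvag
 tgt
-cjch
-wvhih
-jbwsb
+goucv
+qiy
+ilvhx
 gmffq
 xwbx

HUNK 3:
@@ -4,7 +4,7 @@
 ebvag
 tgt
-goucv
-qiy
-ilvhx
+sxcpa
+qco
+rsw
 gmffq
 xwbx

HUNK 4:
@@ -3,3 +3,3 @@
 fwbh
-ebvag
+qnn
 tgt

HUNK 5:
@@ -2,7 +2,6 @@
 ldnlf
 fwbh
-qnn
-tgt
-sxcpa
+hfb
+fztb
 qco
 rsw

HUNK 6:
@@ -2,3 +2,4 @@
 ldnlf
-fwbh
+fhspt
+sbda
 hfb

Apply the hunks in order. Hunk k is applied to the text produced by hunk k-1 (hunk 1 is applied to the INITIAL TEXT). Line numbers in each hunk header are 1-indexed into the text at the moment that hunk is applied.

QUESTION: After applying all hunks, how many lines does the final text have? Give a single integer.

Hunk 1: at line 5 remove [tgzu] add [cjch,wvhih] -> 11 lines: delx ldnlf fwbh ebvag tgt cjch wvhih jbwsb gmffq xwbx omzq
Hunk 2: at line 4 remove [cjch,wvhih,jbwsb] add [goucv,qiy,ilvhx] -> 11 lines: delx ldnlf fwbh ebvag tgt goucv qiy ilvhx gmffq xwbx omzq
Hunk 3: at line 4 remove [goucv,qiy,ilvhx] add [sxcpa,qco,rsw] -> 11 lines: delx ldnlf fwbh ebvag tgt sxcpa qco rsw gmffq xwbx omzq
Hunk 4: at line 3 remove [ebvag] add [qnn] -> 11 lines: delx ldnlf fwbh qnn tgt sxcpa qco rsw gmffq xwbx omzq
Hunk 5: at line 2 remove [qnn,tgt,sxcpa] add [hfb,fztb] -> 10 lines: delx ldnlf fwbh hfb fztb qco rsw gmffq xwbx omzq
Hunk 6: at line 2 remove [fwbh] add [fhspt,sbda] -> 11 lines: delx ldnlf fhspt sbda hfb fztb qco rsw gmffq xwbx omzq
Final line count: 11

Answer: 11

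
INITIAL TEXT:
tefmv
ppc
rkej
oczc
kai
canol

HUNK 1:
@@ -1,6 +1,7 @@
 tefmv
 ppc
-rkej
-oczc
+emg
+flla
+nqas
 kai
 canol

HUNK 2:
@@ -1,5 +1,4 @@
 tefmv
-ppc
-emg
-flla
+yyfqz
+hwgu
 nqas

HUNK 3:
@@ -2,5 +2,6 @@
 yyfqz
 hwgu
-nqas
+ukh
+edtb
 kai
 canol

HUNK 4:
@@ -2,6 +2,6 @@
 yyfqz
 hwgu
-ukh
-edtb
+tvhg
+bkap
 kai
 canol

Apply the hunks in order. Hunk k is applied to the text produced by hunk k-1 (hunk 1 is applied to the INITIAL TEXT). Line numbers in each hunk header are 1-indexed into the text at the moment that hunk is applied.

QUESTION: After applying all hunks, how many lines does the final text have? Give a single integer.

Hunk 1: at line 1 remove [rkej,oczc] add [emg,flla,nqas] -> 7 lines: tefmv ppc emg flla nqas kai canol
Hunk 2: at line 1 remove [ppc,emg,flla] add [yyfqz,hwgu] -> 6 lines: tefmv yyfqz hwgu nqas kai canol
Hunk 3: at line 2 remove [nqas] add [ukh,edtb] -> 7 lines: tefmv yyfqz hwgu ukh edtb kai canol
Hunk 4: at line 2 remove [ukh,edtb] add [tvhg,bkap] -> 7 lines: tefmv yyfqz hwgu tvhg bkap kai canol
Final line count: 7

Answer: 7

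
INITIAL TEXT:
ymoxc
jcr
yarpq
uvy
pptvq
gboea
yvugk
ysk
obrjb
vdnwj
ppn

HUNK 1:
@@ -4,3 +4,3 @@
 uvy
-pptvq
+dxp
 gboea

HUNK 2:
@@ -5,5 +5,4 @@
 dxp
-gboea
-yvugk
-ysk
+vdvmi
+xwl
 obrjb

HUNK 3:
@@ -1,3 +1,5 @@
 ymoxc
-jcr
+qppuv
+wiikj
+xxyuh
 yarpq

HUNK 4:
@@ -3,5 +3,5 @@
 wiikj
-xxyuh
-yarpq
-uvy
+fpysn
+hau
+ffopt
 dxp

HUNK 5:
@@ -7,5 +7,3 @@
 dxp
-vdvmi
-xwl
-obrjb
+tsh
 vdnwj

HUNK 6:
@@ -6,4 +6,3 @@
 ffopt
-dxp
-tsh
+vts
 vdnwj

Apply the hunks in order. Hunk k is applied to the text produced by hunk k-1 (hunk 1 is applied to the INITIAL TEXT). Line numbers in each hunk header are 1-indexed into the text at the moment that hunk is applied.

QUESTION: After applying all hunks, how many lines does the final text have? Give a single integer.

Answer: 9

Derivation:
Hunk 1: at line 4 remove [pptvq] add [dxp] -> 11 lines: ymoxc jcr yarpq uvy dxp gboea yvugk ysk obrjb vdnwj ppn
Hunk 2: at line 5 remove [gboea,yvugk,ysk] add [vdvmi,xwl] -> 10 lines: ymoxc jcr yarpq uvy dxp vdvmi xwl obrjb vdnwj ppn
Hunk 3: at line 1 remove [jcr] add [qppuv,wiikj,xxyuh] -> 12 lines: ymoxc qppuv wiikj xxyuh yarpq uvy dxp vdvmi xwl obrjb vdnwj ppn
Hunk 4: at line 3 remove [xxyuh,yarpq,uvy] add [fpysn,hau,ffopt] -> 12 lines: ymoxc qppuv wiikj fpysn hau ffopt dxp vdvmi xwl obrjb vdnwj ppn
Hunk 5: at line 7 remove [vdvmi,xwl,obrjb] add [tsh] -> 10 lines: ymoxc qppuv wiikj fpysn hau ffopt dxp tsh vdnwj ppn
Hunk 6: at line 6 remove [dxp,tsh] add [vts] -> 9 lines: ymoxc qppuv wiikj fpysn hau ffopt vts vdnwj ppn
Final line count: 9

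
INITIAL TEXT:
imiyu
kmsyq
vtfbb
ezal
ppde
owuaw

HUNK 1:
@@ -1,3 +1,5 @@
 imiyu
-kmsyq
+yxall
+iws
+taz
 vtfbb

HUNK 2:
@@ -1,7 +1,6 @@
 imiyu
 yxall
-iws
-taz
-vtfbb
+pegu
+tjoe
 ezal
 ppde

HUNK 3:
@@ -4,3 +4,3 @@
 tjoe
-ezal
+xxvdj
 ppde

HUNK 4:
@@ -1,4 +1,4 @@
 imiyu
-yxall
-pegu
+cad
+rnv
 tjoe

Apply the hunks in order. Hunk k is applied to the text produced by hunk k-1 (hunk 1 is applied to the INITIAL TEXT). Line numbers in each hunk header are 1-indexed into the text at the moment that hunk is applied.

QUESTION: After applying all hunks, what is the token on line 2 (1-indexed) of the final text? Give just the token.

Hunk 1: at line 1 remove [kmsyq] add [yxall,iws,taz] -> 8 lines: imiyu yxall iws taz vtfbb ezal ppde owuaw
Hunk 2: at line 1 remove [iws,taz,vtfbb] add [pegu,tjoe] -> 7 lines: imiyu yxall pegu tjoe ezal ppde owuaw
Hunk 3: at line 4 remove [ezal] add [xxvdj] -> 7 lines: imiyu yxall pegu tjoe xxvdj ppde owuaw
Hunk 4: at line 1 remove [yxall,pegu] add [cad,rnv] -> 7 lines: imiyu cad rnv tjoe xxvdj ppde owuaw
Final line 2: cad

Answer: cad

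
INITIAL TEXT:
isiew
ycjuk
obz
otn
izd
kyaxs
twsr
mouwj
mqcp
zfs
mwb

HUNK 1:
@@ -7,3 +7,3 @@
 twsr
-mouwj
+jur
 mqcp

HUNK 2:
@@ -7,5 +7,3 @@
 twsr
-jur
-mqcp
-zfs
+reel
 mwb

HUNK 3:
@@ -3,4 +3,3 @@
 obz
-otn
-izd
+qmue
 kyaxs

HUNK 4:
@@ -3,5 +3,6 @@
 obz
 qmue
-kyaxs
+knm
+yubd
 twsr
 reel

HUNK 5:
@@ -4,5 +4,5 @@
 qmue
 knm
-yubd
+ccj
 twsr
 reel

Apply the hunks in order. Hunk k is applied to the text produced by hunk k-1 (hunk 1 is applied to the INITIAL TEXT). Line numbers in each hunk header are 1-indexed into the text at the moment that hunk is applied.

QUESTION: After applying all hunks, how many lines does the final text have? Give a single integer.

Answer: 9

Derivation:
Hunk 1: at line 7 remove [mouwj] add [jur] -> 11 lines: isiew ycjuk obz otn izd kyaxs twsr jur mqcp zfs mwb
Hunk 2: at line 7 remove [jur,mqcp,zfs] add [reel] -> 9 lines: isiew ycjuk obz otn izd kyaxs twsr reel mwb
Hunk 3: at line 3 remove [otn,izd] add [qmue] -> 8 lines: isiew ycjuk obz qmue kyaxs twsr reel mwb
Hunk 4: at line 3 remove [kyaxs] add [knm,yubd] -> 9 lines: isiew ycjuk obz qmue knm yubd twsr reel mwb
Hunk 5: at line 4 remove [yubd] add [ccj] -> 9 lines: isiew ycjuk obz qmue knm ccj twsr reel mwb
Final line count: 9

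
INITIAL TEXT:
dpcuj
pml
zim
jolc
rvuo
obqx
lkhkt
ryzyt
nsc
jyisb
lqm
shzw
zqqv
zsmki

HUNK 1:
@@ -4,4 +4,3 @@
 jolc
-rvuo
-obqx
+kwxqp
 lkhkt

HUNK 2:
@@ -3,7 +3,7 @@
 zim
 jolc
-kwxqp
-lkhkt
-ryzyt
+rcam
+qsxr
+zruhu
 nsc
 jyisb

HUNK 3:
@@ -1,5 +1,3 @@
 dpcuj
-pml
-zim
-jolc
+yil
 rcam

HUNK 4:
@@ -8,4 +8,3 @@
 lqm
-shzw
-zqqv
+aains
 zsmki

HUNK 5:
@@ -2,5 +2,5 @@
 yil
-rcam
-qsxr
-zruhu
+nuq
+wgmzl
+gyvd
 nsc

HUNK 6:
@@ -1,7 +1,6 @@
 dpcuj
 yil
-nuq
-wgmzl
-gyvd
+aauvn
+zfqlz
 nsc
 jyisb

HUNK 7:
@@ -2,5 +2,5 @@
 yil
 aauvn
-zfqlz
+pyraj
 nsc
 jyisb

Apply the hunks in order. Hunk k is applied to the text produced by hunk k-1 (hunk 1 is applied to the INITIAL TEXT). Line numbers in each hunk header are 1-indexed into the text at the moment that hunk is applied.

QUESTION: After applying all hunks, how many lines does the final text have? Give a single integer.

Hunk 1: at line 4 remove [rvuo,obqx] add [kwxqp] -> 13 lines: dpcuj pml zim jolc kwxqp lkhkt ryzyt nsc jyisb lqm shzw zqqv zsmki
Hunk 2: at line 3 remove [kwxqp,lkhkt,ryzyt] add [rcam,qsxr,zruhu] -> 13 lines: dpcuj pml zim jolc rcam qsxr zruhu nsc jyisb lqm shzw zqqv zsmki
Hunk 3: at line 1 remove [pml,zim,jolc] add [yil] -> 11 lines: dpcuj yil rcam qsxr zruhu nsc jyisb lqm shzw zqqv zsmki
Hunk 4: at line 8 remove [shzw,zqqv] add [aains] -> 10 lines: dpcuj yil rcam qsxr zruhu nsc jyisb lqm aains zsmki
Hunk 5: at line 2 remove [rcam,qsxr,zruhu] add [nuq,wgmzl,gyvd] -> 10 lines: dpcuj yil nuq wgmzl gyvd nsc jyisb lqm aains zsmki
Hunk 6: at line 1 remove [nuq,wgmzl,gyvd] add [aauvn,zfqlz] -> 9 lines: dpcuj yil aauvn zfqlz nsc jyisb lqm aains zsmki
Hunk 7: at line 2 remove [zfqlz] add [pyraj] -> 9 lines: dpcuj yil aauvn pyraj nsc jyisb lqm aains zsmki
Final line count: 9

Answer: 9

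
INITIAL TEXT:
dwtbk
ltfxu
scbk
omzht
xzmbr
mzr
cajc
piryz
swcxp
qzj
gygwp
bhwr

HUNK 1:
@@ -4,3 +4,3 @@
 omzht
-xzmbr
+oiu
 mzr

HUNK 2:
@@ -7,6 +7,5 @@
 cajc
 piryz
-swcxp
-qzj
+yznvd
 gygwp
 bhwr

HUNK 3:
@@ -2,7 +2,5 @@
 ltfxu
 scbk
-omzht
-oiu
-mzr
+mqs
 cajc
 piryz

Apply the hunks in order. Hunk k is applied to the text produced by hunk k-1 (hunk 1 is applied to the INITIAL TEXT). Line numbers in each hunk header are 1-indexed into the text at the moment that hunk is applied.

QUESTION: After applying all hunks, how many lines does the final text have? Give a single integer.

Hunk 1: at line 4 remove [xzmbr] add [oiu] -> 12 lines: dwtbk ltfxu scbk omzht oiu mzr cajc piryz swcxp qzj gygwp bhwr
Hunk 2: at line 7 remove [swcxp,qzj] add [yznvd] -> 11 lines: dwtbk ltfxu scbk omzht oiu mzr cajc piryz yznvd gygwp bhwr
Hunk 3: at line 2 remove [omzht,oiu,mzr] add [mqs] -> 9 lines: dwtbk ltfxu scbk mqs cajc piryz yznvd gygwp bhwr
Final line count: 9

Answer: 9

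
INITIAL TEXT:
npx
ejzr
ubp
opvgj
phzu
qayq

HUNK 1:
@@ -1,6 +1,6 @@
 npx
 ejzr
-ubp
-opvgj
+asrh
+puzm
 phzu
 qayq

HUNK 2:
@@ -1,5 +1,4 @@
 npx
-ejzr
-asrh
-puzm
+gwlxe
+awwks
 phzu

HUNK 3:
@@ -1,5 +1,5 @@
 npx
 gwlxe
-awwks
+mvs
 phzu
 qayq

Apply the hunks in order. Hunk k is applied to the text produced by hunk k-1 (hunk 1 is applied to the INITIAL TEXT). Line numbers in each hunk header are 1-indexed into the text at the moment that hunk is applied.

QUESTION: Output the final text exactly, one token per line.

Hunk 1: at line 1 remove [ubp,opvgj] add [asrh,puzm] -> 6 lines: npx ejzr asrh puzm phzu qayq
Hunk 2: at line 1 remove [ejzr,asrh,puzm] add [gwlxe,awwks] -> 5 lines: npx gwlxe awwks phzu qayq
Hunk 3: at line 1 remove [awwks] add [mvs] -> 5 lines: npx gwlxe mvs phzu qayq

Answer: npx
gwlxe
mvs
phzu
qayq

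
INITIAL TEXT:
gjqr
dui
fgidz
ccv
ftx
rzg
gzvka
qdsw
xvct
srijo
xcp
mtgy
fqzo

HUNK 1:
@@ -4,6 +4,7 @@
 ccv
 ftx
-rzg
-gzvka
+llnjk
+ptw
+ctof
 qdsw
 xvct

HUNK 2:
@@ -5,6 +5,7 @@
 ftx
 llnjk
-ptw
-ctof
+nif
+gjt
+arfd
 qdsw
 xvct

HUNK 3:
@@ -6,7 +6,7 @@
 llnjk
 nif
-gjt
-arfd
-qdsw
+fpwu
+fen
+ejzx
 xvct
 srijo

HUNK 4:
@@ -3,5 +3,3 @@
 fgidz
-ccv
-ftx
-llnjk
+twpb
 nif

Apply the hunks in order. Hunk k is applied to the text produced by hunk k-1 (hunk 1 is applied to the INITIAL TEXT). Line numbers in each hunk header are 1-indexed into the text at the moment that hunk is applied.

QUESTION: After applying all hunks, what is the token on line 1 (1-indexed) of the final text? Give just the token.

Answer: gjqr

Derivation:
Hunk 1: at line 4 remove [rzg,gzvka] add [llnjk,ptw,ctof] -> 14 lines: gjqr dui fgidz ccv ftx llnjk ptw ctof qdsw xvct srijo xcp mtgy fqzo
Hunk 2: at line 5 remove [ptw,ctof] add [nif,gjt,arfd] -> 15 lines: gjqr dui fgidz ccv ftx llnjk nif gjt arfd qdsw xvct srijo xcp mtgy fqzo
Hunk 3: at line 6 remove [gjt,arfd,qdsw] add [fpwu,fen,ejzx] -> 15 lines: gjqr dui fgidz ccv ftx llnjk nif fpwu fen ejzx xvct srijo xcp mtgy fqzo
Hunk 4: at line 3 remove [ccv,ftx,llnjk] add [twpb] -> 13 lines: gjqr dui fgidz twpb nif fpwu fen ejzx xvct srijo xcp mtgy fqzo
Final line 1: gjqr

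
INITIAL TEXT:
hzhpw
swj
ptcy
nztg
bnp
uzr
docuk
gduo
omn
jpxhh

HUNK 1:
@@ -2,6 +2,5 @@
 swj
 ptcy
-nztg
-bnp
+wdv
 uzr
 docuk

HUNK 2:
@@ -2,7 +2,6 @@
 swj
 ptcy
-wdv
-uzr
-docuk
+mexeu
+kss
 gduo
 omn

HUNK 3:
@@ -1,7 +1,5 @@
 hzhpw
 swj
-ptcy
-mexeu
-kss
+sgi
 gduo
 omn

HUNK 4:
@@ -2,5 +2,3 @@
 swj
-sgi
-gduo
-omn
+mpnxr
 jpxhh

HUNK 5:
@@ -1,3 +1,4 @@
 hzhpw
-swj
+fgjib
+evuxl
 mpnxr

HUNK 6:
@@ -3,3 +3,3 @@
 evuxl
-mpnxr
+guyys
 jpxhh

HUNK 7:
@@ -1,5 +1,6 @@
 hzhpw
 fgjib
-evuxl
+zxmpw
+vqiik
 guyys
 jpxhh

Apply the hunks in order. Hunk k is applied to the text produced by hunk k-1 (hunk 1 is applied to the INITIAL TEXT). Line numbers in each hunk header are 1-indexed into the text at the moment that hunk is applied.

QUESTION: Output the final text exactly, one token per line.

Answer: hzhpw
fgjib
zxmpw
vqiik
guyys
jpxhh

Derivation:
Hunk 1: at line 2 remove [nztg,bnp] add [wdv] -> 9 lines: hzhpw swj ptcy wdv uzr docuk gduo omn jpxhh
Hunk 2: at line 2 remove [wdv,uzr,docuk] add [mexeu,kss] -> 8 lines: hzhpw swj ptcy mexeu kss gduo omn jpxhh
Hunk 3: at line 1 remove [ptcy,mexeu,kss] add [sgi] -> 6 lines: hzhpw swj sgi gduo omn jpxhh
Hunk 4: at line 2 remove [sgi,gduo,omn] add [mpnxr] -> 4 lines: hzhpw swj mpnxr jpxhh
Hunk 5: at line 1 remove [swj] add [fgjib,evuxl] -> 5 lines: hzhpw fgjib evuxl mpnxr jpxhh
Hunk 6: at line 3 remove [mpnxr] add [guyys] -> 5 lines: hzhpw fgjib evuxl guyys jpxhh
Hunk 7: at line 1 remove [evuxl] add [zxmpw,vqiik] -> 6 lines: hzhpw fgjib zxmpw vqiik guyys jpxhh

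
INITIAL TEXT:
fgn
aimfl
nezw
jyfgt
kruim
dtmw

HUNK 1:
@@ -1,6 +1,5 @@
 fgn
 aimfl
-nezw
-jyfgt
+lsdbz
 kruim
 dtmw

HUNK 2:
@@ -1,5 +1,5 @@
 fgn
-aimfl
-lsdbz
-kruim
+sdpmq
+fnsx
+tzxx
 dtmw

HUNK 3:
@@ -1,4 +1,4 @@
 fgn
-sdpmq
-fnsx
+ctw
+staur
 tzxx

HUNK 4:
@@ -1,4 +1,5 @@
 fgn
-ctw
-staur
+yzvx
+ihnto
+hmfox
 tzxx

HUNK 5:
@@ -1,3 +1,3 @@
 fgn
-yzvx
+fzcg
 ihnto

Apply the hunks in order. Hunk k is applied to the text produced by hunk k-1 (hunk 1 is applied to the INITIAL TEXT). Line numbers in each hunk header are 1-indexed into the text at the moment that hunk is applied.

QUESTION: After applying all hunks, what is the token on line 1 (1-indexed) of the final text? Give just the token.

Answer: fgn

Derivation:
Hunk 1: at line 1 remove [nezw,jyfgt] add [lsdbz] -> 5 lines: fgn aimfl lsdbz kruim dtmw
Hunk 2: at line 1 remove [aimfl,lsdbz,kruim] add [sdpmq,fnsx,tzxx] -> 5 lines: fgn sdpmq fnsx tzxx dtmw
Hunk 3: at line 1 remove [sdpmq,fnsx] add [ctw,staur] -> 5 lines: fgn ctw staur tzxx dtmw
Hunk 4: at line 1 remove [ctw,staur] add [yzvx,ihnto,hmfox] -> 6 lines: fgn yzvx ihnto hmfox tzxx dtmw
Hunk 5: at line 1 remove [yzvx] add [fzcg] -> 6 lines: fgn fzcg ihnto hmfox tzxx dtmw
Final line 1: fgn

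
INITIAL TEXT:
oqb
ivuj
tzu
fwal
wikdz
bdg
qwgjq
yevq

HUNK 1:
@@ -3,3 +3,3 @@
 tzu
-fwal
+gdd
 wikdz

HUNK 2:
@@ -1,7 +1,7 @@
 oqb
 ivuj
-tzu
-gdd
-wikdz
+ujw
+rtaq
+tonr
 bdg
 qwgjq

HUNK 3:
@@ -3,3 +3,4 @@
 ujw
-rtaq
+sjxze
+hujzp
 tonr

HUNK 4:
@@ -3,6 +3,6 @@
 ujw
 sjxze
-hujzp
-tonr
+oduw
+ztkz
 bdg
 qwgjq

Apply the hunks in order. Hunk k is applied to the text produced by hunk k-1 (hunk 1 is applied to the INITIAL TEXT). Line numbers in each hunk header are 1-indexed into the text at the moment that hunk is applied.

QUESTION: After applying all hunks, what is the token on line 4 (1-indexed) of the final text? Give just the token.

Hunk 1: at line 3 remove [fwal] add [gdd] -> 8 lines: oqb ivuj tzu gdd wikdz bdg qwgjq yevq
Hunk 2: at line 1 remove [tzu,gdd,wikdz] add [ujw,rtaq,tonr] -> 8 lines: oqb ivuj ujw rtaq tonr bdg qwgjq yevq
Hunk 3: at line 3 remove [rtaq] add [sjxze,hujzp] -> 9 lines: oqb ivuj ujw sjxze hujzp tonr bdg qwgjq yevq
Hunk 4: at line 3 remove [hujzp,tonr] add [oduw,ztkz] -> 9 lines: oqb ivuj ujw sjxze oduw ztkz bdg qwgjq yevq
Final line 4: sjxze

Answer: sjxze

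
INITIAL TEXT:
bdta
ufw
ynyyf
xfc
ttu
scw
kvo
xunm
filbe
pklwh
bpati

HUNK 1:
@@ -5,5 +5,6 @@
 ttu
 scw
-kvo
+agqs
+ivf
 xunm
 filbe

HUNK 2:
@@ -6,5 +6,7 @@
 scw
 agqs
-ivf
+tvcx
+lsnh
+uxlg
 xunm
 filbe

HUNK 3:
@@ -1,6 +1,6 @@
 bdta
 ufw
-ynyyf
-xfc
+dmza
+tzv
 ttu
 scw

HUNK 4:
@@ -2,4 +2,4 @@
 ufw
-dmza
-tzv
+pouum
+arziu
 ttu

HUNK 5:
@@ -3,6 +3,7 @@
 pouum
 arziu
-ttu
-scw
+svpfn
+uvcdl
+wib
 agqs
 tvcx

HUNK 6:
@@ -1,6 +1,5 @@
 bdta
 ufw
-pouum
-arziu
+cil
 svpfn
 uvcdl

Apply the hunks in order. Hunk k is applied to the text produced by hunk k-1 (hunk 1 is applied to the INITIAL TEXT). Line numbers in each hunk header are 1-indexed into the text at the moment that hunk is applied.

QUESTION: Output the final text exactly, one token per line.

Hunk 1: at line 5 remove [kvo] add [agqs,ivf] -> 12 lines: bdta ufw ynyyf xfc ttu scw agqs ivf xunm filbe pklwh bpati
Hunk 2: at line 6 remove [ivf] add [tvcx,lsnh,uxlg] -> 14 lines: bdta ufw ynyyf xfc ttu scw agqs tvcx lsnh uxlg xunm filbe pklwh bpati
Hunk 3: at line 1 remove [ynyyf,xfc] add [dmza,tzv] -> 14 lines: bdta ufw dmza tzv ttu scw agqs tvcx lsnh uxlg xunm filbe pklwh bpati
Hunk 4: at line 2 remove [dmza,tzv] add [pouum,arziu] -> 14 lines: bdta ufw pouum arziu ttu scw agqs tvcx lsnh uxlg xunm filbe pklwh bpati
Hunk 5: at line 3 remove [ttu,scw] add [svpfn,uvcdl,wib] -> 15 lines: bdta ufw pouum arziu svpfn uvcdl wib agqs tvcx lsnh uxlg xunm filbe pklwh bpati
Hunk 6: at line 1 remove [pouum,arziu] add [cil] -> 14 lines: bdta ufw cil svpfn uvcdl wib agqs tvcx lsnh uxlg xunm filbe pklwh bpati

Answer: bdta
ufw
cil
svpfn
uvcdl
wib
agqs
tvcx
lsnh
uxlg
xunm
filbe
pklwh
bpati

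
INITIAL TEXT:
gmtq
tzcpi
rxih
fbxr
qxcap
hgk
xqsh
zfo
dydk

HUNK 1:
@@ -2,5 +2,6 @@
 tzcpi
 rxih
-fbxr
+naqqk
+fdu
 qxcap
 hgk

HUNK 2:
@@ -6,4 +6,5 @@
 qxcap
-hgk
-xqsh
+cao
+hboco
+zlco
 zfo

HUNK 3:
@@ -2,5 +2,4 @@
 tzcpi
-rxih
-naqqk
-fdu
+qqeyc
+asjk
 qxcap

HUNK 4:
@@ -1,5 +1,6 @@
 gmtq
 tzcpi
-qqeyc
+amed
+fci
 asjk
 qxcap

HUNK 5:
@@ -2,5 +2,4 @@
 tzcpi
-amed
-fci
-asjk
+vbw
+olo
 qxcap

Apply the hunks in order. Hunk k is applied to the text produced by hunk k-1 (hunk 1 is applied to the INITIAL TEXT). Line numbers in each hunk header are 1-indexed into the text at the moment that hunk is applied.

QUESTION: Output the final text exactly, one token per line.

Hunk 1: at line 2 remove [fbxr] add [naqqk,fdu] -> 10 lines: gmtq tzcpi rxih naqqk fdu qxcap hgk xqsh zfo dydk
Hunk 2: at line 6 remove [hgk,xqsh] add [cao,hboco,zlco] -> 11 lines: gmtq tzcpi rxih naqqk fdu qxcap cao hboco zlco zfo dydk
Hunk 3: at line 2 remove [rxih,naqqk,fdu] add [qqeyc,asjk] -> 10 lines: gmtq tzcpi qqeyc asjk qxcap cao hboco zlco zfo dydk
Hunk 4: at line 1 remove [qqeyc] add [amed,fci] -> 11 lines: gmtq tzcpi amed fci asjk qxcap cao hboco zlco zfo dydk
Hunk 5: at line 2 remove [amed,fci,asjk] add [vbw,olo] -> 10 lines: gmtq tzcpi vbw olo qxcap cao hboco zlco zfo dydk

Answer: gmtq
tzcpi
vbw
olo
qxcap
cao
hboco
zlco
zfo
dydk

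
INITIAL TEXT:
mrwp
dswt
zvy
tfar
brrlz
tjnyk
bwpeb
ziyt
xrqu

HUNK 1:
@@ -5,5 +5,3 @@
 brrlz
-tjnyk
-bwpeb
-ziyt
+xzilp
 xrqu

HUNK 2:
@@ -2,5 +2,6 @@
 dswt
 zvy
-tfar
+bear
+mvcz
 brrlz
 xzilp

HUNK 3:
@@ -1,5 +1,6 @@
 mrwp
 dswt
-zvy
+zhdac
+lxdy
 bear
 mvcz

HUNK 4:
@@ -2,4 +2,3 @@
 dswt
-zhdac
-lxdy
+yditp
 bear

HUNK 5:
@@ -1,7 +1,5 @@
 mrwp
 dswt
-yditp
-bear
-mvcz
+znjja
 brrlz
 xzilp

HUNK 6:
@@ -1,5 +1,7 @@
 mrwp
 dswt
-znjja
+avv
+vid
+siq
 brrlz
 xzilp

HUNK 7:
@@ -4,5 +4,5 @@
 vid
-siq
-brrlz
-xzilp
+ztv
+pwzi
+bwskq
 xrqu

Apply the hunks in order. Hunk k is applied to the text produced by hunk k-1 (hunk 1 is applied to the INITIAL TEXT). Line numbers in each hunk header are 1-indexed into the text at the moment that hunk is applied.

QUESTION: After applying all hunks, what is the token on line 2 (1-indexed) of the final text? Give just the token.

Hunk 1: at line 5 remove [tjnyk,bwpeb,ziyt] add [xzilp] -> 7 lines: mrwp dswt zvy tfar brrlz xzilp xrqu
Hunk 2: at line 2 remove [tfar] add [bear,mvcz] -> 8 lines: mrwp dswt zvy bear mvcz brrlz xzilp xrqu
Hunk 3: at line 1 remove [zvy] add [zhdac,lxdy] -> 9 lines: mrwp dswt zhdac lxdy bear mvcz brrlz xzilp xrqu
Hunk 4: at line 2 remove [zhdac,lxdy] add [yditp] -> 8 lines: mrwp dswt yditp bear mvcz brrlz xzilp xrqu
Hunk 5: at line 1 remove [yditp,bear,mvcz] add [znjja] -> 6 lines: mrwp dswt znjja brrlz xzilp xrqu
Hunk 6: at line 1 remove [znjja] add [avv,vid,siq] -> 8 lines: mrwp dswt avv vid siq brrlz xzilp xrqu
Hunk 7: at line 4 remove [siq,brrlz,xzilp] add [ztv,pwzi,bwskq] -> 8 lines: mrwp dswt avv vid ztv pwzi bwskq xrqu
Final line 2: dswt

Answer: dswt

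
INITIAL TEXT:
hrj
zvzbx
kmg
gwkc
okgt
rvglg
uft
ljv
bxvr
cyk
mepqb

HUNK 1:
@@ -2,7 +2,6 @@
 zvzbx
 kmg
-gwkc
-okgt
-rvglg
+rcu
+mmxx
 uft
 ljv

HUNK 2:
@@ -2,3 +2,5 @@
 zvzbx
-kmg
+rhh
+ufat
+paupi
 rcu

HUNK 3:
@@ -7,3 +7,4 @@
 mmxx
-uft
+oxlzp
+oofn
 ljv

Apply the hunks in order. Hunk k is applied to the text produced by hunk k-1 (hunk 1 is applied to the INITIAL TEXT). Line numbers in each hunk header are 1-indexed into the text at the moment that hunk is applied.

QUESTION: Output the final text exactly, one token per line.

Hunk 1: at line 2 remove [gwkc,okgt,rvglg] add [rcu,mmxx] -> 10 lines: hrj zvzbx kmg rcu mmxx uft ljv bxvr cyk mepqb
Hunk 2: at line 2 remove [kmg] add [rhh,ufat,paupi] -> 12 lines: hrj zvzbx rhh ufat paupi rcu mmxx uft ljv bxvr cyk mepqb
Hunk 3: at line 7 remove [uft] add [oxlzp,oofn] -> 13 lines: hrj zvzbx rhh ufat paupi rcu mmxx oxlzp oofn ljv bxvr cyk mepqb

Answer: hrj
zvzbx
rhh
ufat
paupi
rcu
mmxx
oxlzp
oofn
ljv
bxvr
cyk
mepqb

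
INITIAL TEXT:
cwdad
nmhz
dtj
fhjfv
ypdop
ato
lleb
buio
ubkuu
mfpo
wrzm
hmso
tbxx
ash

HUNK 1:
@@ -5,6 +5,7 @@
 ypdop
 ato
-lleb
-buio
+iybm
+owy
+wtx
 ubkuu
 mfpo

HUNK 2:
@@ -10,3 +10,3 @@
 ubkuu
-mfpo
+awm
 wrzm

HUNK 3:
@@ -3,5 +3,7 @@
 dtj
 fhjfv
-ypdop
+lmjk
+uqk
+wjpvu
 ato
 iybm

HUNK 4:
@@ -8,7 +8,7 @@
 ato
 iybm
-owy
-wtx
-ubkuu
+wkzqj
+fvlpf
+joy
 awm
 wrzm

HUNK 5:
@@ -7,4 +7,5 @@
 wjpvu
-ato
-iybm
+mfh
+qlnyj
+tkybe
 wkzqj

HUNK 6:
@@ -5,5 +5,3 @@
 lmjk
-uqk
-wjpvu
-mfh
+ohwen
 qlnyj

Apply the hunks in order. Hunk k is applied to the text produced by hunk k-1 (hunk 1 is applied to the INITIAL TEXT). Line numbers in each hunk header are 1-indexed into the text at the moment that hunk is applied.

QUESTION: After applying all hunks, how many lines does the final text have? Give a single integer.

Answer: 16

Derivation:
Hunk 1: at line 5 remove [lleb,buio] add [iybm,owy,wtx] -> 15 lines: cwdad nmhz dtj fhjfv ypdop ato iybm owy wtx ubkuu mfpo wrzm hmso tbxx ash
Hunk 2: at line 10 remove [mfpo] add [awm] -> 15 lines: cwdad nmhz dtj fhjfv ypdop ato iybm owy wtx ubkuu awm wrzm hmso tbxx ash
Hunk 3: at line 3 remove [ypdop] add [lmjk,uqk,wjpvu] -> 17 lines: cwdad nmhz dtj fhjfv lmjk uqk wjpvu ato iybm owy wtx ubkuu awm wrzm hmso tbxx ash
Hunk 4: at line 8 remove [owy,wtx,ubkuu] add [wkzqj,fvlpf,joy] -> 17 lines: cwdad nmhz dtj fhjfv lmjk uqk wjpvu ato iybm wkzqj fvlpf joy awm wrzm hmso tbxx ash
Hunk 5: at line 7 remove [ato,iybm] add [mfh,qlnyj,tkybe] -> 18 lines: cwdad nmhz dtj fhjfv lmjk uqk wjpvu mfh qlnyj tkybe wkzqj fvlpf joy awm wrzm hmso tbxx ash
Hunk 6: at line 5 remove [uqk,wjpvu,mfh] add [ohwen] -> 16 lines: cwdad nmhz dtj fhjfv lmjk ohwen qlnyj tkybe wkzqj fvlpf joy awm wrzm hmso tbxx ash
Final line count: 16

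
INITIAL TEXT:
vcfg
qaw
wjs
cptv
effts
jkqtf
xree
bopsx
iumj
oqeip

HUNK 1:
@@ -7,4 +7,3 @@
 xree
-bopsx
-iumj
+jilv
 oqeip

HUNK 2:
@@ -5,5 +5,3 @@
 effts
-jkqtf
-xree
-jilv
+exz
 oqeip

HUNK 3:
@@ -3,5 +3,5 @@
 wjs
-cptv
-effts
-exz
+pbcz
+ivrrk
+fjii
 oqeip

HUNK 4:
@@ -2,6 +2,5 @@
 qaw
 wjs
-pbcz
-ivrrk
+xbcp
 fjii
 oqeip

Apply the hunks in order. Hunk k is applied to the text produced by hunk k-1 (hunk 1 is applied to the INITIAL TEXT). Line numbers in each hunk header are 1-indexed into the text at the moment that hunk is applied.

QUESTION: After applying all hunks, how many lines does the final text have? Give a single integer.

Answer: 6

Derivation:
Hunk 1: at line 7 remove [bopsx,iumj] add [jilv] -> 9 lines: vcfg qaw wjs cptv effts jkqtf xree jilv oqeip
Hunk 2: at line 5 remove [jkqtf,xree,jilv] add [exz] -> 7 lines: vcfg qaw wjs cptv effts exz oqeip
Hunk 3: at line 3 remove [cptv,effts,exz] add [pbcz,ivrrk,fjii] -> 7 lines: vcfg qaw wjs pbcz ivrrk fjii oqeip
Hunk 4: at line 2 remove [pbcz,ivrrk] add [xbcp] -> 6 lines: vcfg qaw wjs xbcp fjii oqeip
Final line count: 6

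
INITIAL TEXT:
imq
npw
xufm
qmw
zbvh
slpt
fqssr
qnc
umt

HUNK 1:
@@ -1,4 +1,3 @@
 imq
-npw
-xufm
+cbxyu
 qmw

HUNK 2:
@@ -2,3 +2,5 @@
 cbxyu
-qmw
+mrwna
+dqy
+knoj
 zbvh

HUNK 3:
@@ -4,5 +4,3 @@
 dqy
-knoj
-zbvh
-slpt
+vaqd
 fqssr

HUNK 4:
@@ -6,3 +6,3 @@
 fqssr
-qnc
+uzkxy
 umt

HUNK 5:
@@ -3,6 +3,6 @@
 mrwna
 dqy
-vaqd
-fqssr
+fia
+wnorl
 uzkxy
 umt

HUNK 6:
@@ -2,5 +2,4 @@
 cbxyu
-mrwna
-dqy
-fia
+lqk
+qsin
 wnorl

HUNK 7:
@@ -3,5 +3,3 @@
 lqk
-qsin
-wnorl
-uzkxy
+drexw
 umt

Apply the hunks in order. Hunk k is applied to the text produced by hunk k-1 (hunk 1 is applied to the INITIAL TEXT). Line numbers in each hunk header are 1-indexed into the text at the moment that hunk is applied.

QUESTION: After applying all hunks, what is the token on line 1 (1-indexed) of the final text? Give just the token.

Answer: imq

Derivation:
Hunk 1: at line 1 remove [npw,xufm] add [cbxyu] -> 8 lines: imq cbxyu qmw zbvh slpt fqssr qnc umt
Hunk 2: at line 2 remove [qmw] add [mrwna,dqy,knoj] -> 10 lines: imq cbxyu mrwna dqy knoj zbvh slpt fqssr qnc umt
Hunk 3: at line 4 remove [knoj,zbvh,slpt] add [vaqd] -> 8 lines: imq cbxyu mrwna dqy vaqd fqssr qnc umt
Hunk 4: at line 6 remove [qnc] add [uzkxy] -> 8 lines: imq cbxyu mrwna dqy vaqd fqssr uzkxy umt
Hunk 5: at line 3 remove [vaqd,fqssr] add [fia,wnorl] -> 8 lines: imq cbxyu mrwna dqy fia wnorl uzkxy umt
Hunk 6: at line 2 remove [mrwna,dqy,fia] add [lqk,qsin] -> 7 lines: imq cbxyu lqk qsin wnorl uzkxy umt
Hunk 7: at line 3 remove [qsin,wnorl,uzkxy] add [drexw] -> 5 lines: imq cbxyu lqk drexw umt
Final line 1: imq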